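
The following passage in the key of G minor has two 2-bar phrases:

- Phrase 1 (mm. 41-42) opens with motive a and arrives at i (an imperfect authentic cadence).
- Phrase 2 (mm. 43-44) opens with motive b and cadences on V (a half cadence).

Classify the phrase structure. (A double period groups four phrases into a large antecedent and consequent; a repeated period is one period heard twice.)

The second phrase closes with a half cadence, which is not stronger than the first phrase's imperfect authentic cadence; without a weak→strong cadential pair there is no antecedent–consequent relationship, so this is a phrase group rather than a period.

phrase group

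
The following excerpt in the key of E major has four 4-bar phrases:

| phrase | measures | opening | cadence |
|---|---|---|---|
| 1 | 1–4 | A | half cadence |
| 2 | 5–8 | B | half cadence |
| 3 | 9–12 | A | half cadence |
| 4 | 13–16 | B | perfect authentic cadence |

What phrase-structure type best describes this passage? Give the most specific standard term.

parallel double period

Four phrases in two halves: the first half (mm. 1–8) ends with a half cadence, the second (measures 9–16) with a perfect authentic cadence — a large antecedent–consequent pair, i.e. a double period.
Phrase 3 begins with the same material as phrase 1, making it parallel.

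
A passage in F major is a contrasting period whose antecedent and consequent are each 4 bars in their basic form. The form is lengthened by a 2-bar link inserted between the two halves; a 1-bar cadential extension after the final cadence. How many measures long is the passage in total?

11 measures

Basic contrasting period: 4 + 4 = 8 bars.
8 (basic form) + 2 (link) + 1 (cadential extension) = 11.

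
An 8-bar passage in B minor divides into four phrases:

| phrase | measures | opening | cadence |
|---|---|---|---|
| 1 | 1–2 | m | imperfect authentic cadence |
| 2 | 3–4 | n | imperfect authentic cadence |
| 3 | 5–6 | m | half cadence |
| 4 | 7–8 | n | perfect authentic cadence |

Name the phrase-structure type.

parallel double period

Four phrases in two halves: the first half (bars 1-4) ends with an imperfect authentic cadence, the second (mm. 5–8) with a perfect authentic cadence — a large antecedent–consequent pair, i.e. a double period.
Phrase 3 begins with the same material as phrase 1, making it parallel.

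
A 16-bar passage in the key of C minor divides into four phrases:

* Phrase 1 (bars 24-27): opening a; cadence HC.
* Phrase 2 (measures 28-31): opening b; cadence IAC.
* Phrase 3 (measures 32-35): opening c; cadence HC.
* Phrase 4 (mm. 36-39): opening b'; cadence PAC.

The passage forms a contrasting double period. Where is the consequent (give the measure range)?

measures 32–39

In a double period the four phrases pair into a large antecedent (phrases 1–2, ending imperfect authentic cadence) and a large consequent (phrases 3–4, ending perfect authentic cadence). The consequent spans mm. 32–39.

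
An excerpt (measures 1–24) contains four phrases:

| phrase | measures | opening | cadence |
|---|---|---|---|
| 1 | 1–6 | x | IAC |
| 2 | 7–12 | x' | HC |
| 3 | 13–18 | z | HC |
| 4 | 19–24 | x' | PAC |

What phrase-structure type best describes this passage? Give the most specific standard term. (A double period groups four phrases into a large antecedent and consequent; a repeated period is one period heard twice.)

Four phrases in two halves: the first half (mm. 1–12) ends with a half cadence, the second (bars 13–24) with a perfect authentic cadence — a large antecedent–consequent pair, i.e. a double period.
Phrase 3 begins with different material from phrase 1, making it contrasting.

contrasting double period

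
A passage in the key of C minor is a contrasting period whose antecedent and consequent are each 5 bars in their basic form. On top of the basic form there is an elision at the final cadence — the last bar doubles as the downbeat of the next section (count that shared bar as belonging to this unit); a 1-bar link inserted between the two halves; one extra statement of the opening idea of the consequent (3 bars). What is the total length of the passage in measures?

Basic contrasting period: 5 + 5 = 10 bars.
10 (basic form) + 1 (link) + 3 (extra statement) = 14.
The elision shares a bar with the next section but does not change this unit's count.

14 measures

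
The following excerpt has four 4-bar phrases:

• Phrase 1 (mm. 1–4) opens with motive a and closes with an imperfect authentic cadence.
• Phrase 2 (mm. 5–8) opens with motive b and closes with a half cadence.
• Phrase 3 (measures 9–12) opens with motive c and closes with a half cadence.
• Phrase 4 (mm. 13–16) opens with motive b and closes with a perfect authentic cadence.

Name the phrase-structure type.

contrasting double period

Four phrases in two halves: the first half (mm. 1–8) ends with a half cadence, the second (measures 9-16) with a perfect authentic cadence — a large antecedent–consequent pair, i.e. a double period.
Phrase 3 begins with different material from phrase 1, making it contrasting.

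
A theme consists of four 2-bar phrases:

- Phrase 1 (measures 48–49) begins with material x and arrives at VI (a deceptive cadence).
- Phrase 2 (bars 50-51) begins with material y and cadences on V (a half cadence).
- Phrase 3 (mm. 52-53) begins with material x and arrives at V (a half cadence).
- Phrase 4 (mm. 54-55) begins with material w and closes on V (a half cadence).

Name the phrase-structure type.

phrase group

Phrase 4 ends with a half cadence, no stronger than phrase 2's half cadence, so the four phrases do not form a double period; nor do phrases 3–4 duplicate 1–2, so it is not a repeated period. With no phrase reaching a conclusive cadence, the passage is a phrase group.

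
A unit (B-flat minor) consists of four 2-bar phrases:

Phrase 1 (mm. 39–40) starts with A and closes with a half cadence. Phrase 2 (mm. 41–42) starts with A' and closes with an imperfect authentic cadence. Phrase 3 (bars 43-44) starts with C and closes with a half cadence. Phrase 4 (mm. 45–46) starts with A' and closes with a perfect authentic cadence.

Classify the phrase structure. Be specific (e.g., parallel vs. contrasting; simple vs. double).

Four phrases in two halves: the first half (mm. 39–42) ends with an imperfect authentic cadence, the second (mm. 43–46) with a perfect authentic cadence — a large antecedent–consequent pair, i.e. a double period.
Phrase 3 begins with different material from phrase 1, making it contrasting.

contrasting double period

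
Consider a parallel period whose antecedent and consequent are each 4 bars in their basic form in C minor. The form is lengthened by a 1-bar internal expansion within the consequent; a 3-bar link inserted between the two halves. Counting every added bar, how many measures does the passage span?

12 measures

Basic parallel period: 4 + 4 = 8 bars.
8 (basic form) + 1 (internal expansion) + 3 (link) = 12.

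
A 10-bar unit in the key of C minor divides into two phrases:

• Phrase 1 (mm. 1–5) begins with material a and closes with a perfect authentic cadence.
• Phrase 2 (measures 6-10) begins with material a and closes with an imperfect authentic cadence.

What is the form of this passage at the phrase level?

phrase group

The second phrase closes with an imperfect authentic cadence, which is not stronger than the first phrase's perfect authentic cadence; without a weak→strong cadential pair there is no antecedent–consequent relationship, so this is a phrase group rather than a period.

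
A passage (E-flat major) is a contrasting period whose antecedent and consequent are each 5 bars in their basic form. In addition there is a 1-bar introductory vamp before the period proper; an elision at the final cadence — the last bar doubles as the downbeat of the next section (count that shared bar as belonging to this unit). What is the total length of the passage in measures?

Basic contrasting period: 5 + 5 = 10 bars.
10 (basic form) + 1 (introduction) = 11.
The elision shares a bar with the next section but does not change this unit's count.

11 measures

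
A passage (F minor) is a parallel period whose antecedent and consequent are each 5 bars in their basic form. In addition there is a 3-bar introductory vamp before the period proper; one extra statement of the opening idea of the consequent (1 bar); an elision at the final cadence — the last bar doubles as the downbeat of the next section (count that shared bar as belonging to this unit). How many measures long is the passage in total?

14 measures

Basic parallel period: 5 + 5 = 10 bars.
10 (basic form) + 3 (introduction) + 1 (extra statement) = 14.
The elision shares a bar with the next section but does not change this unit's count.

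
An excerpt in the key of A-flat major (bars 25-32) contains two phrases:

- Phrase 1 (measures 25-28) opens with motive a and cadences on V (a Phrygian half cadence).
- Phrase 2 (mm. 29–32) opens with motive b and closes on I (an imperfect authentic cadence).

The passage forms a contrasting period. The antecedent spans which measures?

measures 25–28

The antecedent is the phrase ending with the weaker cadence (Phrygian half cadence, phrase 1) and the consequent the one ending more conclusively (imperfect authentic cadence, phrase 2); the antecedent is mm. 25–28.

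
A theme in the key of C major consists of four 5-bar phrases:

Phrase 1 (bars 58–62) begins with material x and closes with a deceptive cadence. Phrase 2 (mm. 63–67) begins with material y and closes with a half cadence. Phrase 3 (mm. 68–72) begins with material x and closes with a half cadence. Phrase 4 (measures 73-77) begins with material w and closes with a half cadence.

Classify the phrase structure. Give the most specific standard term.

phrase group

Phrase 4 ends with a half cadence, no stronger than phrase 2's half cadence, so the four phrases do not form a double period; nor do phrases 3–4 duplicate 1–2, so it is not a repeated period. With no phrase reaching a conclusive cadence, the passage is a phrase group.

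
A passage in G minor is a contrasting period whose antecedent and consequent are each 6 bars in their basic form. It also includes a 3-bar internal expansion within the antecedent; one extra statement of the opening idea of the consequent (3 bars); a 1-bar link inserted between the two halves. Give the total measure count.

19 measures

Basic contrasting period: 6 + 6 = 12 bars.
12 (basic form) + 3 (internal expansion) + 3 (extra statement) + 1 (link) = 19.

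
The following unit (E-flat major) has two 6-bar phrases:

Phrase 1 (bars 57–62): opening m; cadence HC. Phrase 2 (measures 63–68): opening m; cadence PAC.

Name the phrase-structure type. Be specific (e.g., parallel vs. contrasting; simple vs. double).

Phrase 1 ends with a half cadence (weaker) and phrase 2 with a perfect authentic cadence (stronger): antecedent + consequent = a period.
The two phrases open with the same material (m / m), so the period is parallel.

parallel period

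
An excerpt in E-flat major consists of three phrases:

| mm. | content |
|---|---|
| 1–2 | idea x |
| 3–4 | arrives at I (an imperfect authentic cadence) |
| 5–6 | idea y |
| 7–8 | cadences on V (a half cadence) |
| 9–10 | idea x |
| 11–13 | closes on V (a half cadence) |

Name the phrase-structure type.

phrase group

The final phrase closes with a half cadence, which is not stronger than the preceding half cadence; the 3 phrases lack an overall antecedent–consequent design and so form a phrase group.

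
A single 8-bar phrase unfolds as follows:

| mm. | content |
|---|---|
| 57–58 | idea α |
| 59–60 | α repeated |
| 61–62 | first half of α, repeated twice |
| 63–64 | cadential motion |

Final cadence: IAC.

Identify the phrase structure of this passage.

Basic idea (mm. 57–58) + its repetition (mm. 59–60) form the presentation; fragmentation and cadence (bars 61–64) form the continuation — the 8-bar whole is a sentence.

sentence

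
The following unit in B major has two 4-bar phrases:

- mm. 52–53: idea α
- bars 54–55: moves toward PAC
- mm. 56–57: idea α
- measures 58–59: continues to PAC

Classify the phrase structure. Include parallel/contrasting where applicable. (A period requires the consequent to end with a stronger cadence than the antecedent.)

Both phrases have the same opening (α) and the same cadence (perfect authentic cadence): the second is a restatement, not a consequent, so this is a repeated phrase rather than a period.

repeated phrase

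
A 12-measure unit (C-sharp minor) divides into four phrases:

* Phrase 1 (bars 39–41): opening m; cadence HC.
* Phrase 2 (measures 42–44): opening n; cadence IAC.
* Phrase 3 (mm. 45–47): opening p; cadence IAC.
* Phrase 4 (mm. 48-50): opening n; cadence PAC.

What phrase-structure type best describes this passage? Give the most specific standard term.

Four phrases in two halves: the first half (measures 39-44) ends with an imperfect authentic cadence, the second (mm. 45–50) with a perfect authentic cadence — a large antecedent–consequent pair, i.e. a double period.
Phrase 3 begins with different material from phrase 1, making it contrasting.

contrasting double period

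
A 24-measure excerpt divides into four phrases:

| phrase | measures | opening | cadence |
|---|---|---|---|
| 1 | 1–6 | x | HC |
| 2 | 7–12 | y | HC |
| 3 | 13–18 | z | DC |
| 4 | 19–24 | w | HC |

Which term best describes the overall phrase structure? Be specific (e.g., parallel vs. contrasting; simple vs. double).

Phrase 4 ends with a half cadence, no stronger than phrase 2's half cadence, so the four phrases do not form a double period; nor do phrases 3–4 duplicate 1–2, so it is not a repeated period. With no phrase reaching a conclusive cadence, the passage is a phrase group.

phrase group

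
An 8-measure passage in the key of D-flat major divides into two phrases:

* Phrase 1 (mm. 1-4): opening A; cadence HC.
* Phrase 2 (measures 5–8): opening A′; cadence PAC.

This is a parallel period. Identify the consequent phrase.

The phrase ending with the weaker cadence (half cadence) is the antecedent; the one ending more conclusively (perfect authentic cadence) is the consequent. The consequent is phrase 2.

phrase 2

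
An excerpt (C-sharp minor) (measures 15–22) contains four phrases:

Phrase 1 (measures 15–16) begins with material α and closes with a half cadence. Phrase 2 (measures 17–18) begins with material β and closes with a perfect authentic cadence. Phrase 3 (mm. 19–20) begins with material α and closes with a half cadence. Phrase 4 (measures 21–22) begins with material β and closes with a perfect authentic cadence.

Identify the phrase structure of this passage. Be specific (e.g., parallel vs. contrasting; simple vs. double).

repeated period

The cadence pattern HC–PAC–HC–PAC is weak–strong twice, and phrases 3–4 restate phrases 1–2: a period heard twice, not a double period (which would end weakly at phrase 2).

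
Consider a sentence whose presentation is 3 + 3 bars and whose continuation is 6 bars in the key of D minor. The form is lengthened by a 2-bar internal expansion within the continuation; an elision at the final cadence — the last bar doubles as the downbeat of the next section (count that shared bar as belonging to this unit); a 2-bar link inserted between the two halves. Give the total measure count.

Basic sentence: 3 + 3 + 6 = 12 bars.
12 (basic form) + 2 (internal expansion) + 2 (link) = 16.
The elision shares a bar with the next section but does not change this unit's count.

16 measures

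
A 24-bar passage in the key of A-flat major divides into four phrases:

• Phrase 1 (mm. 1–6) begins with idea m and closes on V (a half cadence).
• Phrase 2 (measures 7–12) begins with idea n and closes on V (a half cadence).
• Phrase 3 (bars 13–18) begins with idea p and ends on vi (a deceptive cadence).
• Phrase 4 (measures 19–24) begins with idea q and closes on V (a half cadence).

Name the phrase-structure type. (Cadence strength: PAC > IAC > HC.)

Phrase 4 ends with a half cadence, no stronger than phrase 2's half cadence, so the four phrases do not form a double period; nor do phrases 3–4 duplicate 1–2, so it is not a repeated period. With no phrase reaching a conclusive cadence, the passage is a phrase group.

phrase group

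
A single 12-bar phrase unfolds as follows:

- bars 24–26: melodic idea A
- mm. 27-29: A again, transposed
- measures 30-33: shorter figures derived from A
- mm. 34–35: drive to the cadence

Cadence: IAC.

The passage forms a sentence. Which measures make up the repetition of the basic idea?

measures 27–29

The presentation of a sentence is the basic idea (mm. 24–26) plus its repetition (bars 27–29); the repetition of the basic idea is therefore mm. 27-29.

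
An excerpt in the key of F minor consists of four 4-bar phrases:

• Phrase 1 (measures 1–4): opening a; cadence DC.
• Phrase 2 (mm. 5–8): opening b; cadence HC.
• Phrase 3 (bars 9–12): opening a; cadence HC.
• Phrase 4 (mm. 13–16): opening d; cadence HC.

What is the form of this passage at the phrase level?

Phrase 4 ends with a half cadence, no stronger than phrase 2's half cadence, so the four phrases do not form a double period; nor do phrases 3–4 duplicate 1–2, so it is not a repeated period. With no phrase reaching a conclusive cadence, the passage is a phrase group.

phrase group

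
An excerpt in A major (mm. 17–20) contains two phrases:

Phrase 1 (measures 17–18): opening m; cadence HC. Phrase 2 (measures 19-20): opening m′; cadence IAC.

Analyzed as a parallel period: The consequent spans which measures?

The antecedent is the phrase ending with the weaker cadence (half cadence, phrase 1) and the consequent the one ending more conclusively (imperfect authentic cadence, phrase 2); the consequent is mm. 19-20.

measures 19–20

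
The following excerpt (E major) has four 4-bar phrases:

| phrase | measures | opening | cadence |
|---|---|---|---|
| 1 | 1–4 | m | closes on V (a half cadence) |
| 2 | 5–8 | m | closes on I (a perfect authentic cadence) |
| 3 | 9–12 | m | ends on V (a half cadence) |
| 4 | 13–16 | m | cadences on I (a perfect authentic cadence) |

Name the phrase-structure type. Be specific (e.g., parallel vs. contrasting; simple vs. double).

repeated period

The cadence pattern HC–PAC–HC–PAC is weak–strong twice, and phrases 3–4 restate phrases 1–2: a period heard twice, not a double period (which would end weakly at phrase 2).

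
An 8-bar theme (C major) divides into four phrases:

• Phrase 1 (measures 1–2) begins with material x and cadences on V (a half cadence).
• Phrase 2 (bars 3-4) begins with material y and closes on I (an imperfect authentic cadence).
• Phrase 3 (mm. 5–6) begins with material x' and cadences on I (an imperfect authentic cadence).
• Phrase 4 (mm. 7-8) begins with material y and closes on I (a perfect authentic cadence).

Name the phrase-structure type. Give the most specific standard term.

Four phrases in two halves: the first half (mm. 1–4) ends with an imperfect authentic cadence, the second (mm. 5-8) with a perfect authentic cadence — a large antecedent–consequent pair, i.e. a double period.
Phrase 3 begins with the same material as phrase 1, making it parallel.

parallel double period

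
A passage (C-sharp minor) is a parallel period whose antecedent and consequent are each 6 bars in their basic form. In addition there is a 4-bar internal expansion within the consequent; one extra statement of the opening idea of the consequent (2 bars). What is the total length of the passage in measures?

18 measures

Basic parallel period: 6 + 6 = 12 bars.
12 (basic form) + 4 (internal expansion) + 2 (extra statement) = 18.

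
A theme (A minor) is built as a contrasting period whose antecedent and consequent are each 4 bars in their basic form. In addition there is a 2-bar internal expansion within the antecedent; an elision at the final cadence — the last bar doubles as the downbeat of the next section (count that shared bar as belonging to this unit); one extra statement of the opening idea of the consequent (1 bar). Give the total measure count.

Basic contrasting period: 4 + 4 = 8 bars.
8 (basic form) + 2 (internal expansion) + 1 (extra statement) = 11.
The elision shares a bar with the next section but does not change this unit's count.

11 measures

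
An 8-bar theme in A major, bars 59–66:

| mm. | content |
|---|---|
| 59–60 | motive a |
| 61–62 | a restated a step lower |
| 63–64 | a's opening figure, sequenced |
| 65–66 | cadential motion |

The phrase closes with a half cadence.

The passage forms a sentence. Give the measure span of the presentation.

The presentation of a sentence is the basic idea (mm. 59–60) plus its repetition (mm. 61–62); the presentation is therefore measures 59-62.

measures 59–62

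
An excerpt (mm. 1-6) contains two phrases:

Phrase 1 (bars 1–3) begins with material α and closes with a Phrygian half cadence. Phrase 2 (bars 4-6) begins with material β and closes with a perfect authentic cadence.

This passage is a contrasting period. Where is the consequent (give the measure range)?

The antecedent is the phrase ending with the weaker cadence (Phrygian half cadence, phrase 1) and the consequent the one ending more conclusively (perfect authentic cadence, phrase 2); the consequent is mm. 4–6.

measures 4–6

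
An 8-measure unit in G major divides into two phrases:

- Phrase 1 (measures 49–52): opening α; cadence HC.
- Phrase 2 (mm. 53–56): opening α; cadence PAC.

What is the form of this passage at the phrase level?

Phrase 1 ends with a half cadence (weaker) and phrase 2 with a perfect authentic cadence (stronger): antecedent + consequent = a period.
The two phrases open with the same material (α / α), so the period is parallel.

parallel period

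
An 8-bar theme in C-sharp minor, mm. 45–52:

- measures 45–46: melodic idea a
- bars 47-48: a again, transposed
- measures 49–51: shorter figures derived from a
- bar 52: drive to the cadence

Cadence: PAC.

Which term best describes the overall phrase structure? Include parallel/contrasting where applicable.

Basic idea (mm. 45-46) + its repetition (measures 47–48) form the presentation; fragmentation and cadence (mm. 49-52) form the continuation — the 8-bar whole is a sentence.

sentence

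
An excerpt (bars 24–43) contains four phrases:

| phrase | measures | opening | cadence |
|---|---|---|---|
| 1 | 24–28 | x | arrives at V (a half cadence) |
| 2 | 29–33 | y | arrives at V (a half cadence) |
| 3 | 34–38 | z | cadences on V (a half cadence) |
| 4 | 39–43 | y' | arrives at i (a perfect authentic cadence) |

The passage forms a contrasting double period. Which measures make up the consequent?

In a double period the first pair of phrases (ending half cadence) is the large antecedent and the second pair (ending perfect authentic cadence) is the large consequent; the consequent is measures 34–43.

measures 34–43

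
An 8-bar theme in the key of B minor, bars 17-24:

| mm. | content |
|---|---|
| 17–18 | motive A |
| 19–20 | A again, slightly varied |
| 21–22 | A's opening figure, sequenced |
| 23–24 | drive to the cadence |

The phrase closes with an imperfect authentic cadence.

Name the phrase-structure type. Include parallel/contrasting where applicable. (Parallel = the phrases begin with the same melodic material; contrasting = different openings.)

Basic idea (measures 17–18) + its repetition (mm. 19–20) form the presentation; fragmentation and cadence (bars 21-24) form the continuation — the 8-bar whole is a sentence.

sentence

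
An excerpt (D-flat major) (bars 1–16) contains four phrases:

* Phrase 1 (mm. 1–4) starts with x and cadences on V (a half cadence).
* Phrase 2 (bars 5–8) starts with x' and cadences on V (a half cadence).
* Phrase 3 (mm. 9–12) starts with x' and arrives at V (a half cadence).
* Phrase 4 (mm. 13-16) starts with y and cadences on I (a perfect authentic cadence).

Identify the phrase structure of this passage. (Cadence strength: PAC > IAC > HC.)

Four phrases in two halves: the first half (measures 1–8) ends with a half cadence, the second (mm. 9-16) with a perfect authentic cadence — a large antecedent–consequent pair, i.e. a double period.
Phrase 3 begins with the same material as phrase 1, making it parallel.

parallel double period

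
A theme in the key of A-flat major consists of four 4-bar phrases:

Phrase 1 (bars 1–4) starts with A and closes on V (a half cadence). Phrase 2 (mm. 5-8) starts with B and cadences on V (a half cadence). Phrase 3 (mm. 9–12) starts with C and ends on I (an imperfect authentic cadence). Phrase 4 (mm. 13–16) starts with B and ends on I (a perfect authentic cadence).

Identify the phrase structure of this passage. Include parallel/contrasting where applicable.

Four phrases in two halves: the first half (bars 1–8) ends with a half cadence, the second (bars 9–16) with a perfect authentic cadence — a large antecedent–consequent pair, i.e. a double period.
Phrase 3 begins with different material from phrase 1, making it contrasting.

contrasting double period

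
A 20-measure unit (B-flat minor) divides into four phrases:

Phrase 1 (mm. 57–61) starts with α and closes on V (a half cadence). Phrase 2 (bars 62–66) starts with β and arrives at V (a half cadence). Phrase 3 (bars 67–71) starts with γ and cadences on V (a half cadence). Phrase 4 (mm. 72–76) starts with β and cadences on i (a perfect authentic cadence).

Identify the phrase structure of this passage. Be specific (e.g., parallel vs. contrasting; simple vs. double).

contrasting double period

Four phrases in two halves: the first half (measures 57-66) ends with a half cadence, the second (bars 67–76) with a perfect authentic cadence — a large antecedent–consequent pair, i.e. a double period.
Phrase 3 begins with different material from phrase 1, making it contrasting.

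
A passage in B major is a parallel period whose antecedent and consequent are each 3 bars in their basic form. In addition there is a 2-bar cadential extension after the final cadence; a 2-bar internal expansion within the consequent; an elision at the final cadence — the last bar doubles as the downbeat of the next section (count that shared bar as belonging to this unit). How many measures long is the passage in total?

10 measures

Basic parallel period: 3 + 3 = 6 bars.
6 (basic form) + 2 (cadential extension) + 2 (internal expansion) = 10.
The elision shares a bar with the next section but does not change this unit's count.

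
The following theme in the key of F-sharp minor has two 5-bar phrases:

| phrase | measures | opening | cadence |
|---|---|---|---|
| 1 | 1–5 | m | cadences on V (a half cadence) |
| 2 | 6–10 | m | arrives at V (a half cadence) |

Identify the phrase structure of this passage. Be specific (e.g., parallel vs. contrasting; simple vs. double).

Both phrases have the same opening (m) and the same cadence (half cadence): the second is a restatement, not a consequent, so this is a repeated phrase rather than a period.

repeated phrase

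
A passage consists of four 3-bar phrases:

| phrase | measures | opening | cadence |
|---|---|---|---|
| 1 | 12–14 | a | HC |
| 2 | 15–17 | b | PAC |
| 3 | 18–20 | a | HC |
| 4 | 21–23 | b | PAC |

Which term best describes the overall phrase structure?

The cadence pattern HC–PAC–HC–PAC is weak–strong twice, and phrases 3–4 restate phrases 1–2: a period heard twice, not a double period (which would end weakly at phrase 2).

repeated period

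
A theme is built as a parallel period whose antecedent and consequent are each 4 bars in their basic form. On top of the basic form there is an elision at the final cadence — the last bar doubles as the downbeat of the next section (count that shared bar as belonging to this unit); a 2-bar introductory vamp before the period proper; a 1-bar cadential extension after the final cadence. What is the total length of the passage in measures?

Basic parallel period: 4 + 4 = 8 bars.
8 (basic form) + 2 (introduction) + 1 (cadential extension) = 11.
The elision shares a bar with the next section but does not change this unit's count.

11 measures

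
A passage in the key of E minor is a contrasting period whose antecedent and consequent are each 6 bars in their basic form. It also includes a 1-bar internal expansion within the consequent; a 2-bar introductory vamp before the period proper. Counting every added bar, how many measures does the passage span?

Basic contrasting period: 6 + 6 = 12 bars.
12 (basic form) + 1 (internal expansion) + 2 (introduction) = 15.

15 measures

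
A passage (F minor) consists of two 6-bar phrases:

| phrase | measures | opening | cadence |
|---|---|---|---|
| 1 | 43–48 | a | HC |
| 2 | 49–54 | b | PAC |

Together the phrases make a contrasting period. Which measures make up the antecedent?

measures 43–48

The phrase ending with the weaker cadence (half cadence) is the antecedent; the one ending more conclusively (perfect authentic cadence) is the consequent. The antecedent is measures 43–48.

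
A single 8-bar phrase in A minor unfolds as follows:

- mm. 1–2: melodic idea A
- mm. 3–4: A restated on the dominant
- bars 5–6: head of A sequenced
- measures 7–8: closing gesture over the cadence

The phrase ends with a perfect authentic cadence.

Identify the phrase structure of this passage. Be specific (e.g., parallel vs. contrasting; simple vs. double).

sentence

Basic idea (measures 1–2) + its repetition (bars 3-4) form the presentation; fragmentation and cadence (measures 5–8) form the continuation — the 8-bar whole is a sentence.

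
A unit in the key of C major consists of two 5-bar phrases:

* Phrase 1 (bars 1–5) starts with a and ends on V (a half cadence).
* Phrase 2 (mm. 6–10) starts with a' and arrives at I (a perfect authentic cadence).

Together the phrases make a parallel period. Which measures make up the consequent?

The phrase ending with the weaker cadence (half cadence) is the antecedent; the one ending more conclusively (perfect authentic cadence) is the consequent. The consequent is measures 6–10.

measures 6–10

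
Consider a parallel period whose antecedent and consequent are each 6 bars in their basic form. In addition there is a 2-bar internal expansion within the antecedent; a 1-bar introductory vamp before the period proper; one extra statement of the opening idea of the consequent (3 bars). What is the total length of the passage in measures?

Basic parallel period: 6 + 6 = 12 bars.
12 (basic form) + 2 (internal expansion) + 1 (introduction) + 3 (extra statement) = 18.

18 measures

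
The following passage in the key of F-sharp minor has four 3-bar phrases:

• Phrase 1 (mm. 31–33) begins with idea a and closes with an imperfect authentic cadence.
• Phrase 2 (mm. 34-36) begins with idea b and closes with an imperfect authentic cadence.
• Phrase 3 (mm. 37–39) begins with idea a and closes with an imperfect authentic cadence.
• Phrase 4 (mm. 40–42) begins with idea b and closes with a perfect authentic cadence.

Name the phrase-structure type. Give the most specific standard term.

Four phrases in two halves: the first half (bars 31-36) ends with an imperfect authentic cadence, the second (mm. 37–42) with a perfect authentic cadence — a large antecedent–consequent pair, i.e. a double period.
Phrase 3 begins with the same material as phrase 1, making it parallel.

parallel double period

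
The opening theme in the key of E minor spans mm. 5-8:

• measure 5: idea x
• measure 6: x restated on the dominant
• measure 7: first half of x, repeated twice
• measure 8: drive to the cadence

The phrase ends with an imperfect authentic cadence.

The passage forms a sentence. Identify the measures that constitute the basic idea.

measures 5–5

The presentation of a sentence is the basic idea (bar 5) plus its repetition (m. 6); the basic idea is therefore measure 5.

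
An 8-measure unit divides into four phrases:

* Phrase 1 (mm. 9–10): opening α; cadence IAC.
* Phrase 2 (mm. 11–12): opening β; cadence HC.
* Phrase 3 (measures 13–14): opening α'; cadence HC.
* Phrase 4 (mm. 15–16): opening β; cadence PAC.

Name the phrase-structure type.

Four phrases in two halves: the first half (measures 9–12) ends with a half cadence, the second (mm. 13–16) with a perfect authentic cadence — a large antecedent–consequent pair, i.e. a double period.
Phrase 3 begins with the same material as phrase 1, making it parallel.

parallel double period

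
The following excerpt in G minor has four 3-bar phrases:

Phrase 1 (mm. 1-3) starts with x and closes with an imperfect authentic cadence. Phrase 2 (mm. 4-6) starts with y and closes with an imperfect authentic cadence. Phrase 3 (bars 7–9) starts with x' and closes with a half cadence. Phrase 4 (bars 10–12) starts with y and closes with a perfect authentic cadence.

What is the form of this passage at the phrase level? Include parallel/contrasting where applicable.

parallel double period

Four phrases in two halves: the first half (mm. 1-6) ends with an imperfect authentic cadence, the second (bars 7–12) with a perfect authentic cadence — a large antecedent–consequent pair, i.e. a double period.
Phrase 3 begins with the same material as phrase 1, making it parallel.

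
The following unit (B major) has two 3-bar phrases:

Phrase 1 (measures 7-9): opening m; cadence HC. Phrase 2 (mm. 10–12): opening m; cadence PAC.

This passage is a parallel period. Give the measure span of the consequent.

measures 10–12

The antecedent is the phrase ending with the weaker cadence (half cadence, phrase 1) and the consequent the one ending more conclusively (perfect authentic cadence, phrase 2); the consequent is measures 10–12.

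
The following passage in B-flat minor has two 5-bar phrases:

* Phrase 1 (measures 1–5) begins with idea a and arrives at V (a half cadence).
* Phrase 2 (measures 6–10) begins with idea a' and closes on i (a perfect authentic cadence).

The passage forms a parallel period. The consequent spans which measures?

The antecedent is the phrase ending with the weaker cadence (half cadence, phrase 1) and the consequent the one ending more conclusively (perfect authentic cadence, phrase 2); the consequent is mm. 6-10.

measures 6–10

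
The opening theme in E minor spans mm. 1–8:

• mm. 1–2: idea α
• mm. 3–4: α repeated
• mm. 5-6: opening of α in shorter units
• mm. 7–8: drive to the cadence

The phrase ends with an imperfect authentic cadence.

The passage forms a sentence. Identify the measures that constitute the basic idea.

measures 1–2

The presentation of a sentence is the basic idea (mm. 1–2) plus its repetition (bars 3-4); the basic idea is therefore measures 1–2.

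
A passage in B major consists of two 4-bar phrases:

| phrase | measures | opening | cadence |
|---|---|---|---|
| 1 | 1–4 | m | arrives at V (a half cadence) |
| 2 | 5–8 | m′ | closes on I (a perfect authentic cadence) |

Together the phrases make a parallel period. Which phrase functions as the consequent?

The phrase ending with the weaker cadence (half cadence) is the antecedent; the one ending more conclusively (perfect authentic cadence) is the consequent. The consequent is phrase 2.

phrase 2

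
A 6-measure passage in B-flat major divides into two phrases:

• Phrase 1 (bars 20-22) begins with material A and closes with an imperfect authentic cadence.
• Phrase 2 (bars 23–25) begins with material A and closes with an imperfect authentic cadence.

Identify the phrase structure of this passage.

Both phrases have the same opening (A) and the same cadence (imperfect authentic cadence): the second is a restatement, not a consequent, so this is a repeated phrase rather than a period.

repeated phrase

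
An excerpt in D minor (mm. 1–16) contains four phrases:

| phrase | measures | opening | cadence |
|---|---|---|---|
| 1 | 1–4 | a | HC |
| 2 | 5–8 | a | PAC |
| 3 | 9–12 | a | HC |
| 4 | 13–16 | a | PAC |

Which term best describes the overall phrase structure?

The cadence pattern HC–PAC–HC–PAC is weak–strong twice, and phrases 3–4 restate phrases 1–2: a period heard twice, not a double period (which would end weakly at phrase 2).

repeated period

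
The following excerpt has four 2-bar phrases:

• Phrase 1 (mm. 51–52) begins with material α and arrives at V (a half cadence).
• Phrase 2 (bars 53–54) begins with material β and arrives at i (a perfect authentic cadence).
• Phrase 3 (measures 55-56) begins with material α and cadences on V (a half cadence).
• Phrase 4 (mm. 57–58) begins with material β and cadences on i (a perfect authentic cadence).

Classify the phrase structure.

repeated period

The cadence pattern HC–PAC–HC–PAC is weak–strong twice, and phrases 3–4 restate phrases 1–2: a period heard twice, not a double period (which would end weakly at phrase 2).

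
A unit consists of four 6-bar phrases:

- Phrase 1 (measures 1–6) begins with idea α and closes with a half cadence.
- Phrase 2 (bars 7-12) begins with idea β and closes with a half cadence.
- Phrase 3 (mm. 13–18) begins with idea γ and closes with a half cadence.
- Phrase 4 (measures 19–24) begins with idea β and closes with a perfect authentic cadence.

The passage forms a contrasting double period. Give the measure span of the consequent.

measures 13–24

In a double period the first pair of phrases (ending half cadence) is the large antecedent and the second pair (ending perfect authentic cadence) is the large consequent; the consequent is measures 13–24.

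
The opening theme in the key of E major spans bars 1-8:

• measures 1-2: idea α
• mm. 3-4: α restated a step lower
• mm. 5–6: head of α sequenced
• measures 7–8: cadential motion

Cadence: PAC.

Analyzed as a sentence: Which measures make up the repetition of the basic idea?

measures 3–4

The presentation of a sentence is the basic idea (bars 1–2) plus its repetition (bars 3-4); the repetition of the basic idea is therefore bars 3–4.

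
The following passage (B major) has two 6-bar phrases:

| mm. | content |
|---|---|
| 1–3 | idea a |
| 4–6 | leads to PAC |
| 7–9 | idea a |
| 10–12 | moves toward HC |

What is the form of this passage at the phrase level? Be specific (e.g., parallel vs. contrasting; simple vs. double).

The second phrase closes with a half cadence, which is not stronger than the first phrase's perfect authentic cadence; without a weak→strong cadential pair there is no antecedent–consequent relationship, so this is a phrase group rather than a period.

phrase group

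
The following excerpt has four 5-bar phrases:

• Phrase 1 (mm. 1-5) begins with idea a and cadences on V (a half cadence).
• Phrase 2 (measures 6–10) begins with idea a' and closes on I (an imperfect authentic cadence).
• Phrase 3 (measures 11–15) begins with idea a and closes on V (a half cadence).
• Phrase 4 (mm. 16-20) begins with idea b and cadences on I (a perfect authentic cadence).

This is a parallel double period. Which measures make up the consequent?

In a double period the first pair of phrases (ending imperfect authentic cadence) is the large antecedent and the second pair (ending perfect authentic cadence) is the large consequent; the consequent is measures 11–20.

measures 11–20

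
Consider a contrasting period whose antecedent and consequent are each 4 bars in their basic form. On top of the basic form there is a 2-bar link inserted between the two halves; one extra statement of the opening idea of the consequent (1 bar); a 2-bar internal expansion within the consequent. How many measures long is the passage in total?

13 measures

Basic contrasting period: 4 + 4 = 8 bars.
8 (basic form) + 2 (link) + 1 (extra statement) + 2 (internal expansion) = 13.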